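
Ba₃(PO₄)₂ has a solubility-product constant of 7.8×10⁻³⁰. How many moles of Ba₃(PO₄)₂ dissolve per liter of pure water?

Ba₃(PO₄)₂(s) ⇌ 3 Ba²⁺(aq) + 2 PO₄³⁻(aq)
Call the molar solubility s, so that [Ba²⁺] = 3s and [PO₄³⁻] = 2s.
Ksp = [Ba²⁺]^3[PO₄³⁻]^2 = (3s)^3 · (2s)^2 = 108s^5
108s^5 = 7.8×10⁻³⁰  ⇒  s^5 = 7.2×10⁻³²
s = (7.2×10⁻³²)^(1/5) = 5.9×10⁻⁷ mol/L

5.9×10⁻⁷ M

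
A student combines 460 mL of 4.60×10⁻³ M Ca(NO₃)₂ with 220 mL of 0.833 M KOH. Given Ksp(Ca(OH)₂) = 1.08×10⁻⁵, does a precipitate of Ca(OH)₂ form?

Total volume after mixing = 460 + 220 = 680 mL.
[Ca²⁺] = (4.60×10⁻³)(460)/680 = 3.11×10⁻³ M
[OH⁻] = (0.833)(220)/680 = 0.270 M
Q = [Ca²⁺][OH⁻]^2 = 2.26×10⁻⁴
Since Q (2.26×10⁻⁴) exceeds Ksp (1.08×10⁻⁵), Ca(OH)₂ will precipitate.

Yes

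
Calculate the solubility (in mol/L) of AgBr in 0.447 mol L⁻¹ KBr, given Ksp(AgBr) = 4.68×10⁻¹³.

AgBr(s) ⇌ Ag⁺(aq) + Br⁻(aq)
With Br⁻ already at 0.447 mol L⁻¹ and s small, take [Br⁻] ≈ 0.447 mol L⁻¹ and [Ag⁺] = s.
Ksp = [Ag⁺][Br⁻] = s(0.447)
s = 4.68×10⁻¹³ / (0.447) = 1.05×10⁻¹²
s = 1.05×10⁻¹² mol L⁻¹

1.05×10⁻¹² M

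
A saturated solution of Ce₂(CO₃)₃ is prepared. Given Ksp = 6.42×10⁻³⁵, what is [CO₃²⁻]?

1.71×10⁻⁷ M

Ce₂(CO₃)₃(s) ⇌ 2 Ce³⁺(aq) + 3 CO₃²⁻(aq)
With molar solubility s: [Ce³⁺] = 2s, [CO₃²⁻] = 3s.
Ksp = [Ce³⁺]^2[CO₃²⁻]^3 = (2s)^2 · (3s)^3 = 108s^5 = 6.42×10⁻³⁵
s = 5.69×10⁻⁸ M
[CO₃²⁻] = 3s = 1.71×10⁻⁷ M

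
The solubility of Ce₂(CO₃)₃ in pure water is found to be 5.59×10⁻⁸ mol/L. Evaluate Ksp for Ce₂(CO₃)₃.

Ce₂(CO₃)₃(s) ⇌ 2 Ce³⁺(aq) + 3 CO₃²⁻(aq)
With molar solubility s: [Ce³⁺] = 2s, [CO₃²⁻] = 3s.
Ksp = [Ce³⁺]^2[CO₃²⁻]^3 = (2s)^2 · (3s)^3 = 108s^5
Ksp = 108 × (5.59×10⁻⁸)^5 = 5.89×10⁻³⁵

Ksp = 5.89×10⁻³⁵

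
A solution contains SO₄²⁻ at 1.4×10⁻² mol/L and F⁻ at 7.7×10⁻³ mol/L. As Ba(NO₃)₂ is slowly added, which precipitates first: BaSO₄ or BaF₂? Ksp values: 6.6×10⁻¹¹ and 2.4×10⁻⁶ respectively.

BaSO₄

A salt starts to precipitate once the ion product Q reaches its Ksp.
For BaSO₄: [Ba²⁺] = (Ksp/[SO₄²⁻]) = 4.7×10⁻⁹ mol/L
For BaF₂: [Ba²⁺] = (Ksp/[F⁻]^2) = 4.0×10⁻² mol/L
The smaller threshold [Ba²⁺] is reached first, so BaSO₄ precipitates first.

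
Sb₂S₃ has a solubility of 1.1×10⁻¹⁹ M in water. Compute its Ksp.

Ksp = 1.7×10⁻⁹³

Sb₂S₃(s) ⇌ 2 Sb³⁺(aq) + 3 S²⁻(aq)
If s mol/L of Sb₂S₃ dissolves, [Sb³⁺] = 2s and [S²⁻] = 3s.
Ksp = [Sb³⁺]^2[S²⁻]^3 = (2s)^2 · (3s)^3 = 108s^5
Ksp = 108 × (1.1×10⁻¹⁹)^5 = 1.7×10⁻⁹³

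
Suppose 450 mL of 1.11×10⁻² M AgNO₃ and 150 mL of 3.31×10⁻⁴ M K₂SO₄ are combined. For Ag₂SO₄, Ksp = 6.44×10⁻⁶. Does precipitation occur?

No

After mixing, V = 450 mL + 150 mL = 600 mL.
[Ag⁺] = (1.11×10⁻²)(450)/600 = 8.33×10⁻³ M
[SO₄²⁻] = (3.31×10⁻⁴)(150)/600 = 8.28×10⁻⁵ M
Q = [Ag⁺]^2[SO₄²⁻] = 5.74×10⁻⁹
Q < Ksp (5.74×10⁻⁹ vs 6.44×10⁻⁶); the solution remains unsaturated and no precipitate forms.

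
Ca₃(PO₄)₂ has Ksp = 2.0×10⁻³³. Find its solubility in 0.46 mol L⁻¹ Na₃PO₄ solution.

Ca₃(PO₄)₂(s) ⇌ 3 Ca²⁺(aq) + 2 PO₄³⁻(aq)
With PO₄³⁻ already at 0.46 mol L⁻¹ and s small, take [PO₄³⁻] ≈ 0.46 mol L⁻¹ and [Ca²⁺] = 3s.
Ksp = [Ca²⁺]^3[PO₄³⁻]^2 = (3s)^3(0.46)^2
(3s)^3 = 2.0×10⁻³³ / (0.46)^2 = 9.5×10⁻³³
s = 7.0×10⁻¹² mol L⁻¹

7.0×10⁻¹² M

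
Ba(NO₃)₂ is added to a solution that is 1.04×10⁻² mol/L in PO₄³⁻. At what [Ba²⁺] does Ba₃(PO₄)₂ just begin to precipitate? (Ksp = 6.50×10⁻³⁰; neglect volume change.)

3.92×10⁻⁹ M

Precipitation of each salt begins when its ion product equals Ksp.
Ba₃(PO₄)₂(s) ⇌ 3 Ba²⁺(aq) + 2 PO₄³⁻(aq)
Ksp = [Ba²⁺]^3[PO₄³⁻]^2 = [Ba²⁺]^3(1.04×10⁻²)^2
[Ba²⁺]^3 = 6.50×10⁻³⁰ / (1.04×10⁻²)^2 = 6.01×10⁻²⁶
[Ba²⁺] = 3.92×10⁻⁹ mol/L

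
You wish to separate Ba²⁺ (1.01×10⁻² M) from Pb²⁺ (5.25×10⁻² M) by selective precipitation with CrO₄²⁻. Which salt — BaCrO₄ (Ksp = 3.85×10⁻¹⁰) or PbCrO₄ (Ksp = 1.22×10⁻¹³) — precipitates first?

Precipitation begins when Q = Ksp.
For BaCrO₄: [CrO₄²⁻] = (Ksp/[Ba²⁺]) = 3.81×10⁻⁸ M
For PbCrO₄: [CrO₄²⁻] = (Ksp/[Pb²⁺]) = 2.32×10⁻¹² M
PbCrO₄ requires the lower [CrO₄²⁻], so it precipitates first.

PbCrO₄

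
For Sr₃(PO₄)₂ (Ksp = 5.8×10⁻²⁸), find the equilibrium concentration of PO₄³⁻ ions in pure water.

Sr₃(PO₄)₂(s) ⇌ 3 Sr²⁺(aq) + 2 PO₄³⁻(aq)
Call the molar solubility s, so that [Sr²⁺] = 3s and [PO₄³⁻] = 2s.
Ksp = [Sr²⁺]^3[PO₄³⁻]^2 = (3s)^3 · (2s)^2 = 108s^5 = 5.8×10⁻²⁸
s = 1.4×10⁻⁶ mol/L
[PO₄³⁻] = 2s = 2.8×10⁻⁶ mol/L

2.8×10⁻⁶ M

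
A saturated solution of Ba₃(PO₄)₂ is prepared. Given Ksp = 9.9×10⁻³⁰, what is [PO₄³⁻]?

1.2×10⁻⁶ M

Ba₃(PO₄)₂(s) ⇌ 3 Ba²⁺(aq) + 2 PO₄³⁻(aq)
Call the molar solubility s, so that [Ba²⁺] = 3s and [PO₄³⁻] = 2s.
Ksp = [Ba²⁺]^3[PO₄³⁻]^2 = (3s)^3 · (2s)^2 = 108s^5 = 9.9×10⁻³⁰
s = 6.2×10⁻⁷ mol/L
[PO₄³⁻] = 2s = 1.2×10⁻⁶ mol/L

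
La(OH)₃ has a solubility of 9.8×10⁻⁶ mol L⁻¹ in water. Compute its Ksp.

Ksp = 2.5×10⁻¹⁹

La(OH)₃(s) ⇌ La³⁺(aq) + 3 OH⁻(aq)
Call the molar solubility s, so that [La³⁺] = s and [OH⁻] = 3s.
Ksp = [La³⁺][OH⁻]^3 = s · (3s)^3 = 27s^4
Ksp = 27 × (9.8×10⁻⁶)^4 = 2.5×10⁻¹⁹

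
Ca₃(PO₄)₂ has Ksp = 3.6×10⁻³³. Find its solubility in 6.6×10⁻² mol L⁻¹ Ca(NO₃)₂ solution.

Ca₃(PO₄)₂(s) ⇌ 3 Ca²⁺(aq) + 2 PO₄³⁻(aq)
With Ca²⁺ already at 6.6×10⁻² mol L⁻¹ and s small, take [Ca²⁺] ≈ 6.6×10⁻² mol L⁻¹ and [PO₄³⁻] = 2s.
Ksp = [Ca²⁺]^3[PO₄³⁻]^2 = (6.6×10⁻²)^3(2s)^2
(2s)^2 = 3.6×10⁻³³ / (6.6×10⁻²)^3 = 1.3×10⁻²⁹
s = 1.8×10⁻¹⁵ mol L⁻¹

1.8×10⁻¹⁵ M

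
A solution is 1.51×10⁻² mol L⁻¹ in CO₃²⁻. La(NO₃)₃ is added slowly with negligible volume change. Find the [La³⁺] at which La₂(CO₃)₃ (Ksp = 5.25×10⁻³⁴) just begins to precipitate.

Precipitation begins when Q = Ksp.
La₂(CO₃)₃(s) ⇌ 2 La³⁺(aq) + 3 CO₃²⁻(aq)
Ksp = [La³⁺]^2[CO₃²⁻]^3 = [La³⁺]^2(1.51×10⁻²)^3
[La³⁺]^2 = 5.25×10⁻³⁴ / (1.51×10⁻²)^3 = 1.52×10⁻²⁸
[La³⁺] = 1.23×10⁻¹⁴ mol L⁻¹

1.23×10⁻¹⁴ M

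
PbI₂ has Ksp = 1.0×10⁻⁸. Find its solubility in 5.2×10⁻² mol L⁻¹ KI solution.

3.7×10⁻⁶ M

PbI₂(s) ⇌ Pb²⁺(aq) + 2 I⁻(aq)
Let s be the solubility of PbI₂ here. The common ion gives [I⁻] ≈ 5.2×10⁻² mol L⁻¹, and [Pb²⁺] = s.
Ksp = [Pb²⁺][I⁻]^2 = s(5.2×10⁻²)^2
s = 1.0×10⁻⁸ / (5.2×10⁻²)^2 = 3.7×10⁻⁶
s = 3.7×10⁻⁶ mol L⁻¹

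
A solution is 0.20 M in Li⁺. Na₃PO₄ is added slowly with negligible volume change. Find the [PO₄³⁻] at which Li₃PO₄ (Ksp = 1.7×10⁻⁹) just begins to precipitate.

A salt starts to precipitate once the ion product Q reaches its Ksp.
Li₃PO₄(s) ⇌ 3 Li⁺(aq) + PO₄³⁻(aq)
Ksp = [Li⁺]^3[PO₄³⁻] = [PO₄³⁻](0.20)^3
[PO₄³⁻] = 1.7×10⁻⁹ / (0.20)^3 = 2.1×10⁻⁷
[PO₄³⁻] = 2.1×10⁻⁷ M

2.1×10⁻⁷ M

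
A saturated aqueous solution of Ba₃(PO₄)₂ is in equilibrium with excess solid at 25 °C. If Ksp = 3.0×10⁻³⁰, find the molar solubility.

4.9×10⁻⁷ M

Ba₃(PO₄)₂(s) ⇌ 3 Ba²⁺(aq) + 2 PO₄³⁻(aq)
With molar solubility s: [Ba²⁺] = 3s, [PO₄³⁻] = 2s.
Ksp = [Ba²⁺]^3[PO₄³⁻]^2 = (3s)^3 · (2s)^2 = 108s^5
108s^5 = 3.0×10⁻³⁰  ⇒  s^5 = 2.8×10⁻³²
s = (2.8×10⁻³²)^(1/5) = 4.9×10⁻⁷ mol L⁻¹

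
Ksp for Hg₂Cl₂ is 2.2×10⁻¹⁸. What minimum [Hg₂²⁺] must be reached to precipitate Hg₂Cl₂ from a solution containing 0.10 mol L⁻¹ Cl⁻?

2.2×10⁻¹⁶ M

The threshold for precipitation is Q = Ksp.
Hg₂Cl₂(s) ⇌ Hg₂²⁺(aq) + 2 Cl⁻(aq)
Ksp = [Hg₂²⁺][Cl⁻]^2 = [Hg₂²⁺](0.10)^2
[Hg₂²⁺] = 2.2×10⁻¹⁸ / (0.10)^2 = 2.2×10⁻¹⁶
[Hg₂²⁺] = 2.2×10⁻¹⁶ mol L⁻¹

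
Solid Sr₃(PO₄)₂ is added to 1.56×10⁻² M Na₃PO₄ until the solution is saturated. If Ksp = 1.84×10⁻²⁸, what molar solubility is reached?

Sr₃(PO₄)₂(s) ⇌ 3 Sr²⁺(aq) + 2 PO₄³⁻(aq)
Let s be the solubility of Sr₃(PO₄)₂ here. The common ion gives [PO₄³⁻] ≈ 1.56×10⁻² M, and [Sr²⁺] = 3s.
Ksp = [Sr²⁺]^3[PO₄³⁻]^2 = (3s)^3(1.56×10⁻²)^2
(3s)^3 = 1.84×10⁻²⁸ / (1.56×10⁻²)^2 = 7.56×10⁻²⁵
s = 3.04×10⁻⁹ M

3.04×10⁻⁹ M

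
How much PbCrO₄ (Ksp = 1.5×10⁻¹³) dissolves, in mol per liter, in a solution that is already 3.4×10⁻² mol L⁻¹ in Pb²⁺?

4.4×10⁻¹² M

PbCrO₄(s) ⇌ Pb²⁺(aq) + CrO₄²⁻(aq)
Let s be the solubility of PbCrO₄ here. The common ion gives [Pb²⁺] ≈ 3.4×10⁻² mol L⁻¹, and [CrO₄²⁻] = s.
Ksp = [Pb²⁺][CrO₄²⁻] = (3.4×10⁻²)s
s = 1.5×10⁻¹³ / (3.4×10⁻²) = 4.4×10⁻¹²
s = 4.4×10⁻¹² mol L⁻¹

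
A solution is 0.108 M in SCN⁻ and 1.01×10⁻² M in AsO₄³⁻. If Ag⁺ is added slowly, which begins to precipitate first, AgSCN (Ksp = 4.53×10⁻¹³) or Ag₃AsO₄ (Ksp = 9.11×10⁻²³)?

AgSCN

Each salt precipitates once Q = Ksp for that salt.
For AgSCN: [Ag⁺] = (Ksp/[SCN⁻]) = 4.19×10⁻¹² M
For Ag₃AsO₄: [Ag⁺] = (Ksp/[AsO₄³⁻])^(1/3) = 2.08×10⁻⁷ M
AgSCN requires the lower [Ag⁺], so it precipitates first.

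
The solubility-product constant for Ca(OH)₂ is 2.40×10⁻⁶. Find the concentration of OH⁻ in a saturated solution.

Ca(OH)₂(s) ⇌ Ca²⁺(aq) + 2 OH⁻(aq)
For each mole of Ca(OH)₂ that dissolves per liter, [Ca²⁺] = s and [OH⁻] = 2s; let s denote this solubility.
Ksp = [Ca²⁺][OH⁻]^2 = s · (2s)^2 = 4s^3 = 2.40×10⁻⁶
s = 8.43×10⁻³ mol L⁻¹
[OH⁻] = 2s = 1.69×10⁻² mol L⁻¹

1.69×10⁻² M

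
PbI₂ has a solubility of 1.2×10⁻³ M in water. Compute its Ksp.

Ksp = 6.9×10⁻⁹

PbI₂(s) ⇌ Pb²⁺(aq) + 2 I⁻(aq)
Let s be the molar solubility. Then [Pb²⁺] = s and [I⁻] = 2s.
Ksp = [Pb²⁺][I⁻]^2 = s · (2s)^2 = 4s^3
Ksp = 4 × (1.2×10⁻³)^3 = 6.9×10⁻⁹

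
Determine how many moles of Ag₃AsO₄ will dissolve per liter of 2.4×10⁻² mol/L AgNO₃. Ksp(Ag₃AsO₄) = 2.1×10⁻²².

1.5×10⁻¹⁷ M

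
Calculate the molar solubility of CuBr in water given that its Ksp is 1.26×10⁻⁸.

1.12×10⁻⁴ M

CuBr(s) ⇌ Cu⁺(aq) + Br⁻(aq)
If s mol/L of CuBr dissolves, [Cu⁺] = s and [Br⁻] = s.
Ksp = [Cu⁺][Br⁻] = s · s = s^2
s^2 = 1.26×10⁻⁸
s = 1.12×10⁻⁴ M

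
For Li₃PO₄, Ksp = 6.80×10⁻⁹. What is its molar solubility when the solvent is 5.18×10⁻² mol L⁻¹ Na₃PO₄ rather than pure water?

Li₃PO₄(s) ⇌ 3 Li⁺(aq) + PO₄³⁻(aq)
Let s be the solubility of Li₃PO₄ here. The common ion gives [PO₄³⁻] ≈ 5.18×10⁻² mol L⁻¹, and [Li⁺] = 3s.
Ksp = [Li⁺]^3[PO₄³⁻] = (3s)^3(5.18×10⁻²)
(3s)^3 = 6.80×10⁻⁹ / (5.18×10⁻²) = 1.31×10⁻⁷
s = 1.69×10⁻³ mol L⁻¹

1.69×10⁻³ M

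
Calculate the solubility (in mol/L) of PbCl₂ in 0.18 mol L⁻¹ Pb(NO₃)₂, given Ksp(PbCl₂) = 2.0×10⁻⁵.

5.3×10⁻³ M

PbCl₂(s) ⇌ Pb²⁺(aq) + 2 Cl⁻(aq)
Let s be the solubility of PbCl₂ here. The common ion gives [Pb²⁺] ≈ 0.18 mol L⁻¹, and [Cl⁻] = 2s.
Ksp = [Pb²⁺][Cl⁻]^2 = (0.18)(2s)^2
(2s)^2 = 2.0×10⁻⁵ / (0.18) = 1.1×10⁻⁴
s = 5.3×10⁻³ mol L⁻¹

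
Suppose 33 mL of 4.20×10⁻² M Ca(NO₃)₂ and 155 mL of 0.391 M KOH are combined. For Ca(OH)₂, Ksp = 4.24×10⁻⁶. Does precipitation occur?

Yes

Total volume after mixing = 33 + 155 = 188 mL.
[Ca²⁺] = (4.20×10⁻²)(33)/188 = 7.37×10⁻³ M
[OH⁻] = (0.391)(155)/188 = 0.322 M
Q = [Ca²⁺][OH⁻]^2 = 7.66×10⁻⁴
Because Q > Ksp (7.66×10⁻⁴ vs 4.24×10⁻⁶), a precipitate of Ca(OH)₂ forms.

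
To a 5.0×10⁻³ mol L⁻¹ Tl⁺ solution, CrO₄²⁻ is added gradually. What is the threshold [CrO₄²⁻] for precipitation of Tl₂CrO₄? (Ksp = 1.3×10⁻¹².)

5.2×10⁻⁸ M

Precipitation of each salt begins when its ion product equals Ksp.
Tl₂CrO₄(s) ⇌ 2 Tl⁺(aq) + CrO₄²⁻(aq)
Ksp = [Tl⁺]^2[CrO₄²⁻] = [CrO₄²⁻](5.0×10⁻³)^2
[CrO₄²⁻] = 1.3×10⁻¹² / (5.0×10⁻³)^2 = 5.2×10⁻⁸
[CrO₄²⁻] = 5.2×10⁻⁸ mol L⁻¹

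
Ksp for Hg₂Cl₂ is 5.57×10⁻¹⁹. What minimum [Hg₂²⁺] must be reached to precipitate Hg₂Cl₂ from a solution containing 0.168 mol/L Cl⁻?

Precipitation of each salt begins when its ion product equals Ksp.
Hg₂Cl₂(s) ⇌ Hg₂²⁺(aq) + 2 Cl⁻(aq)
Ksp = [Hg₂²⁺][Cl⁻]^2 = [Hg₂²⁺](0.168)^2
[Hg₂²⁺] = 5.57×10⁻¹⁹ / (0.168)^2 = 1.97×10⁻¹⁷
[Hg₂²⁺] = 1.97×10⁻¹⁷ mol/L

1.97×10⁻¹⁷ M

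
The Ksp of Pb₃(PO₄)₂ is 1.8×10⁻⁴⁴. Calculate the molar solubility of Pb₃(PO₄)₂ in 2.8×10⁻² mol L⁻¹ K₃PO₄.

9.5×10⁻¹⁵ M

Pb₃(PO₄)₂(s) ⇌ 3 Pb²⁺(aq) + 2 PO₄³⁻(aq)
With PO₄³⁻ already at 2.8×10⁻² mol L⁻¹ and s small, take [PO₄³⁻] ≈ 2.8×10⁻² mol L⁻¹ and [Pb²⁺] = 3s.
Ksp = [Pb²⁺]^3[PO₄³⁻]^2 = (3s)^3(2.8×10⁻²)^2
(3s)^3 = 1.8×10⁻⁴⁴ / (2.8×10⁻²)^2 = 2.3×10⁻⁴¹
s = 9.5×10⁻¹⁵ mol L⁻¹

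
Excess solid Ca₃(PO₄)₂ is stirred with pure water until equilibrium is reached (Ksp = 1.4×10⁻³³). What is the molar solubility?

1.1×10⁻⁷ M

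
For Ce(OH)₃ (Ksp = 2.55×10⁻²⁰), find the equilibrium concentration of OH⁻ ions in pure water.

Ce(OH)₃(s) ⇌ Ce³⁺(aq) + 3 OH⁻(aq)
For each mole of Ce(OH)₃ that dissolves per liter, [Ce³⁺] = s and [OH⁻] = 3s; let s denote this solubility.
Ksp = [Ce³⁺][OH⁻]^3 = s · (3s)^3 = 27s^4 = 2.55×10⁻²⁰
s = 5.54×10⁻⁶ mol L⁻¹
[OH⁻] = 3s = 1.66×10⁻⁵ mol L⁻¹

1.66×10⁻⁵ M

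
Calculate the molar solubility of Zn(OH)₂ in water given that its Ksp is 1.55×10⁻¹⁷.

Zn(OH)₂(s) ⇌ Zn²⁺(aq) + 2 OH⁻(aq)
Let s be the molar solubility. Then [Zn²⁺] = s and [OH⁻] = 2s.
Ksp = [Zn²⁺][OH⁻]^2 = s · (2s)^2 = 4s^3
4s^3 = 1.55×10⁻¹⁷  ⇒  s^3 = 3.88×10⁻¹⁸
s = (3.88×10⁻¹⁸)^(1/3) = 1.57×10⁻⁶ mol/L

1.57×10⁻⁶ M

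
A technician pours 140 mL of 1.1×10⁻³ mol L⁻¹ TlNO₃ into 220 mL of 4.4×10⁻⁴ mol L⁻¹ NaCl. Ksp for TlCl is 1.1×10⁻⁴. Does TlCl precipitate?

After mixing, V = 140 mL + 220 mL = 360 mL.
[Tl⁺] = (1.1×10⁻³)(140)/360 = 4.3×10⁻⁴ mol L⁻¹
[Cl⁻] = (4.4×10⁻⁴)(220)/360 = 2.7×10⁻⁴ mol L⁻¹
Q = [Tl⁺][Cl⁻] = 1.2×10⁻⁷
Since Q (1.2×10⁻⁷) is less than Ksp (1.1×10⁻⁴), no TlCl precipitates.

No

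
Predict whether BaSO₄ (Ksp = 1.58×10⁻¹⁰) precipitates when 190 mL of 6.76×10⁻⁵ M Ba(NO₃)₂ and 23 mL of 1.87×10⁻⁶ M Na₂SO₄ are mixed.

No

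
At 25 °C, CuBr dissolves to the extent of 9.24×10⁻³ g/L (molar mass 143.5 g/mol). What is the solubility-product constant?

Molar solubility s = (9.24×10⁻³ g/L) / (143.5 g/mol) = 6.4390×10⁻⁵ mol/L
CuBr(s) ⇌ Cu⁺(aq) + Br⁻(aq)
If s mol/L of CuBr dissolves, [Cu⁺] = s and [Br⁻] = s.
Ksp = [Cu⁺][Br⁻] = s · s = s^2
Ksp = (6.4390×10⁻⁵)^2 = 4.15×10⁻⁹

Ksp = 4.15×10⁻⁹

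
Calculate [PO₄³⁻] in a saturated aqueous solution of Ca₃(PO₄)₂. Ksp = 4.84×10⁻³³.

2.70×10⁻⁷ M

Ca₃(PO₄)₂(s) ⇌ 3 Ca²⁺(aq) + 2 PO₄³⁻(aq)
With molar solubility s: [Ca²⁺] = 3s, [PO₄³⁻] = 2s.
Ksp = [Ca²⁺]^3[PO₄³⁻]^2 = (3s)^3 · (2s)^2 = 108s^5 = 4.84×10⁻³³
s = 1.35×10⁻⁷ mol/L
[PO₄³⁻] = 2s = 2.70×10⁻⁷ mol/L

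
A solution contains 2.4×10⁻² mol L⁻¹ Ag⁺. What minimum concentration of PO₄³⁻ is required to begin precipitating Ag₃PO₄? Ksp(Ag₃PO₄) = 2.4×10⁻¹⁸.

Precipitation of each salt begins when its ion product equals Ksp.
Ag₃PO₄(s) ⇌ 3 Ag⁺(aq) + PO₄³⁻(aq)
Ksp = [Ag⁺]^3[PO₄³⁻] = [PO₄³⁻](2.4×10⁻²)^3
[PO₄³⁻] = 2.4×10⁻¹⁸ / (2.4×10⁻²)^3 = 1.7×10⁻¹³
[PO₄³⁻] = 1.7×10⁻¹³ mol L⁻¹

1.7×10⁻¹³ M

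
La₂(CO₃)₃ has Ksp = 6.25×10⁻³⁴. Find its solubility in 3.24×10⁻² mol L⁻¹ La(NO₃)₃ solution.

2.80×10⁻¹¹ M

La₂(CO₃)₃(s) ⇌ 2 La³⁺(aq) + 3 CO₃²⁻(aq)
Let s be the solubility of La₂(CO₃)₃ here. The common ion gives [La³⁺] ≈ 3.24×10⁻² mol L⁻¹, and [CO₃²⁻] = 3s.
Ksp = [La³⁺]^2[CO₃²⁻]^3 = (3.24×10⁻²)^2(3s)^3
(3s)^3 = 6.25×10⁻³⁴ / (3.24×10⁻²)^2 = 5.95×10⁻³¹
s = 2.80×10⁻¹¹ mol L⁻¹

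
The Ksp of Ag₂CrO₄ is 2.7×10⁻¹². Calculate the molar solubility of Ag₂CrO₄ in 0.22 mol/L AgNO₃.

5.6×10⁻¹¹ M

Ag₂CrO₄(s) ⇌ 2 Ag⁺(aq) + CrO₄²⁻(aq)
Let s be the solubility of Ag₂CrO₄ here. The common ion gives [Ag⁺] ≈ 0.22 mol/L, and [CrO₄²⁻] = s.
Ksp = [Ag⁺]^2[CrO₄²⁻] = (0.22)^2s
s = 2.7×10⁻¹² / (0.22)^2 = 5.6×10⁻¹¹
s = 5.6×10⁻¹¹ mol/L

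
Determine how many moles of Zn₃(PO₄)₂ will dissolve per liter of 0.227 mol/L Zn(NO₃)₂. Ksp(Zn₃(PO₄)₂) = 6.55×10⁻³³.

Zn₃(PO₄)₂(s) ⇌ 3 Zn²⁺(aq) + 2 PO₄³⁻(aq)
Zn²⁺ is already present at 0.227 mol/L. If s mol/L of Zn₃(PO₄)₂ dissolves, [PO₄³⁻] = 2s while [Zn²⁺] ≈ 0.227 mol/L.
Ksp = [Zn²⁺]^3[PO₄³⁻]^2 = (0.227)^3(2s)^2
(2s)^2 = 6.55×10⁻³³ / (0.227)^3 = 5.60×10⁻³¹
s = 3.74×10⁻¹⁶ mol/L

3.74×10⁻¹⁶ M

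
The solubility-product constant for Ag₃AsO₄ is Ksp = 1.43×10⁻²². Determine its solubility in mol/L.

Ag₃AsO₄(s) ⇌ 3 Ag⁺(aq) + AsO₄³⁻(aq)
For each mole of Ag₃AsO₄ that dissolves per liter, [Ag⁺] = 3s and [AsO₄³⁻] = s; let s denote this solubility.
Ksp = [Ag⁺]^3[AsO₄³⁻] = (3s)^3 · s = 27s^4
27s^4 = 1.43×10⁻²²  ⇒  s^4 = 5.30×10⁻²⁴
s = (5.30×10⁻²⁴)^(1/4) = 1.52×10⁻⁶ mol/L

1.52×10⁻⁶ M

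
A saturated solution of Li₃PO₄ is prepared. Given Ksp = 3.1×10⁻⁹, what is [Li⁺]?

Li₃PO₄(s) ⇌ 3 Li⁺(aq) + PO₄³⁻(aq)
For each mole of Li₃PO₄ that dissolves per liter, [Li⁺] = 3s and [PO₄³⁻] = s; let s denote this solubility.
Ksp = [Li⁺]^3[PO₄³⁻] = (3s)^3 · s = 27s^4 = 3.1×10⁻⁹
s = 3.3×10⁻³ mol L⁻¹
[Li⁺] = 3s = 9.8×10⁻³ mol L⁻¹

9.8×10⁻³ M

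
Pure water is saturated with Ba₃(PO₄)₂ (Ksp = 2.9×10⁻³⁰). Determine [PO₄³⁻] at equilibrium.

9.7×10⁻⁷ M

Ba₃(PO₄)₂(s) ⇌ 3 Ba²⁺(aq) + 2 PO₄³⁻(aq)
If s mol/L of Ba₃(PO₄)₂ dissolves, [Ba²⁺] = 3s and [PO₄³⁻] = 2s.
Ksp = [Ba²⁺]^3[PO₄³⁻]^2 = (3s)^3 · (2s)^2 = 108s^5 = 2.9×10⁻³⁰
s = 4.9×10⁻⁷ mol L⁻¹
[PO₄³⁻] = 2s = 9.7×10⁻⁷ mol L⁻¹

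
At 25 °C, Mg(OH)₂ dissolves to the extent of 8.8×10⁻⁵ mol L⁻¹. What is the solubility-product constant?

Ksp = 2.7×10⁻¹²

Mg(OH)₂(s) ⇌ Mg²⁺(aq) + 2 OH⁻(aq)
Call the molar solubility s, so that [Mg²⁺] = s and [OH⁻] = 2s.
Ksp = [Mg²⁺][OH⁻]^2 = s · (2s)^2 = 4s^3
Ksp = 4 × (8.8×10⁻⁵)^3 = 2.7×10⁻¹²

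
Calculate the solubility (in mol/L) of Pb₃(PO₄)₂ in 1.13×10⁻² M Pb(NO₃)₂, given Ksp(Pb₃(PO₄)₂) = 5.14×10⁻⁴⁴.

9.44×10⁻²⁰ M

Pb₃(PO₄)₂(s) ⇌ 3 Pb²⁺(aq) + 2 PO₄³⁻(aq)
The solution already contains Pb²⁺ at 1.13×10⁻² M. Let s be the molar solubility of Pb₃(PO₄)₂.
[Pb²⁺] ≈ 1.13×10⁻² M (common ion dominates); [PO₄³⁻] = 2s.
Ksp = [Pb²⁺]^3[PO₄³⁻]^2 = (1.13×10⁻²)^3(2s)^2
(2s)^2 = 5.14×10⁻⁴⁴ / (1.13×10⁻²)^3 = 3.56×10⁻³⁸
s = 9.44×10⁻²⁰ M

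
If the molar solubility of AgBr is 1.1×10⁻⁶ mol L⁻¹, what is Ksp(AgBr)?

Ksp = 1.2×10⁻¹²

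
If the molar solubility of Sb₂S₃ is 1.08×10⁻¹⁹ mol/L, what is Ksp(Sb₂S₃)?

Ksp = 1.59×10⁻⁹³

Sb₂S₃(s) ⇌ 2 Sb³⁺(aq) + 3 S²⁻(aq)
With molar solubility s: [Sb³⁺] = 2s, [S²⁻] = 3s.
Ksp = [Sb³⁺]^2[S²⁻]^3 = (2s)^2 · (3s)^3 = 108s^5
Ksp = 108 × (1.08×10⁻¹⁹)^5 = 1.59×10⁻⁹³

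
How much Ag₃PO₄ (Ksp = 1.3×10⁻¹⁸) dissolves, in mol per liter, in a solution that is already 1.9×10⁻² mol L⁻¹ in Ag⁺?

Ag₃PO₄(s) ⇌ 3 Ag⁺(aq) + PO₄³⁻(aq)
Let s be the solubility of Ag₃PO₄ here. The common ion gives [Ag⁺] ≈ 1.9×10⁻² mol L⁻¹, and [PO₄³⁻] = s.
Ksp = [Ag⁺]^3[PO₄³⁻] = (1.9×10⁻²)^3s
s = 1.3×10⁻¹⁸ / (1.9×10⁻²)^3 = 1.9×10⁻¹³
s = 1.9×10⁻¹³ mol L⁻¹

1.9×10⁻¹³ M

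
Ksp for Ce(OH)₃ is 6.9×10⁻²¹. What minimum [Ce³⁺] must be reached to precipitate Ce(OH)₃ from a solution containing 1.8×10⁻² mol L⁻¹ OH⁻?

Each salt precipitates once Q = Ksp for that salt.
Ce(OH)₃(s) ⇌ Ce³⁺(aq) + 3 OH⁻(aq)
Ksp = [Ce³⁺][OH⁻]^3 = [Ce³⁺](1.8×10⁻²)^3
[Ce³⁺] = 6.9×10⁻²¹ / (1.8×10⁻²)^3 = 1.2×10⁻¹⁵
[Ce³⁺] = 1.2×10⁻¹⁵ mol L⁻¹

1.2×10⁻¹⁵ M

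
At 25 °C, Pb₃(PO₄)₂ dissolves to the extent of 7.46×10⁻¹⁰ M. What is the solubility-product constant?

Pb₃(PO₄)₂(s) ⇌ 3 Pb²⁺(aq) + 2 PO₄³⁻(aq)
Let s be the molar solubility. Then [Pb²⁺] = 3s and [PO₄³⁻] = 2s.
Ksp = [Pb²⁺]^3[PO₄³⁻]^2 = (3s)^3 · (2s)^2 = 108s^5
Ksp = 108 × (7.46×10⁻¹⁰)^5 = 2.50×10⁻⁴⁴

Ksp = 2.50×10⁻⁴⁴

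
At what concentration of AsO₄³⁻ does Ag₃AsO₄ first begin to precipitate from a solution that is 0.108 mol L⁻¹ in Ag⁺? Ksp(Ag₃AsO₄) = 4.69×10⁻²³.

3.72×10⁻²⁰ M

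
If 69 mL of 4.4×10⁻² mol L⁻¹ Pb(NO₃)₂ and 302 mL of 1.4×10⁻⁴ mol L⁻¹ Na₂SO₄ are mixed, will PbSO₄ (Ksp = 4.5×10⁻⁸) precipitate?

Yes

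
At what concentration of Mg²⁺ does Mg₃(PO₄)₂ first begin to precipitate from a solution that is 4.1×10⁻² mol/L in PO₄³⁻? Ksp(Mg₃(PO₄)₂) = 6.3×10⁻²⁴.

1.6×10⁻⁷ M

Precipitation begins when Q = Ksp.
Mg₃(PO₄)₂(s) ⇌ 3 Mg²⁺(aq) + 2 PO₄³⁻(aq)
Ksp = [Mg²⁺]^3[PO₄³⁻]^2 = [Mg²⁺]^3(4.1×10⁻²)^2
[Mg²⁺]^3 = 6.3×10⁻²⁴ / (4.1×10⁻²)^2 = 3.7×10⁻²¹
[Mg²⁺] = 1.6×10⁻⁷ mol/L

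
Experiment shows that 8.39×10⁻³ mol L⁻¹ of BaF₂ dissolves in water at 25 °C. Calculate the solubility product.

Ksp = 2.36×10⁻⁶

BaF₂(s) ⇌ Ba²⁺(aq) + 2 F⁻(aq)
Let s be the molar solubility. Then [Ba²⁺] = s and [F⁻] = 2s.
Ksp = [Ba²⁺][F⁻]^2 = s · (2s)^2 = 4s^3
Ksp = 4 × (8.39×10⁻³)^3 = 2.36×10⁻⁶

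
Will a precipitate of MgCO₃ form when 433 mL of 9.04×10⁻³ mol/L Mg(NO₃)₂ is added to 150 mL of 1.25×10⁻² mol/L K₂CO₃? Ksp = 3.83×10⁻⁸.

Yes

The combined volume is 583 mL.
[Mg²⁺] = (9.04×10⁻³)(433)/583 = 6.71×10⁻³ mol/L
[CO₃²⁻] = (1.25×10⁻²)(150)/583 = 3.22×10⁻³ mol/L
Q = [Mg²⁺][CO₃²⁻] = 2.16×10⁻⁵
Q = 2.16×10⁻⁵ > Ksp = 3.83×10⁻⁸, so the solution is supersaturated and MgCO₃ precipitates.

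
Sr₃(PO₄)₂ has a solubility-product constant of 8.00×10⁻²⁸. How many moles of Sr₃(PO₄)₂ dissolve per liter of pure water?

Sr₃(PO₄)₂(s) ⇌ 3 Sr²⁺(aq) + 2 PO₄³⁻(aq)
With molar solubility s: [Sr²⁺] = 3s, [PO₄³⁻] = 2s.
Ksp = [Sr²⁺]^3[PO₄³⁻]^2 = (3s)^3 · (2s)^2 = 108s^5
108s^5 = 8.00×10⁻²⁸  ⇒  s^5 = 7.41×10⁻³⁰
s = 1.49×10⁻⁶ mol L⁻¹

1.49×10⁻⁶ M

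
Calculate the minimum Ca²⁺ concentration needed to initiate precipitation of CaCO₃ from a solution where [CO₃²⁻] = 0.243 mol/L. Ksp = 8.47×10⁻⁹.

The threshold for precipitation is Q = Ksp.
CaCO₃(s) ⇌ Ca²⁺(aq) + CO₃²⁻(aq)
Ksp = [Ca²⁺][CO₃²⁻] = [Ca²⁺](0.243)
[Ca²⁺] = 8.47×10⁻⁹ / (0.243) = 3.49×10⁻⁸
[Ca²⁺] = 3.49×10⁻⁸ mol/L

3.49×10⁻⁸ M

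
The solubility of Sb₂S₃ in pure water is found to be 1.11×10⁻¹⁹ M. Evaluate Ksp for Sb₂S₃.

Ksp = 1.82×10⁻⁹³

Sb₂S₃(s) ⇌ 2 Sb³⁺(aq) + 3 S²⁻(aq)
For each mole of Sb₂S₃ that dissolves per liter, [Sb³⁺] = 2s and [S²⁻] = 3s; let s denote this solubility.
Ksp = [Sb³⁺]^2[S²⁻]^3 = (2s)^2 · (3s)^3 = 108s^5
Ksp = 108 × (1.11×10⁻¹⁹)^5 = 1.82×10⁻⁹³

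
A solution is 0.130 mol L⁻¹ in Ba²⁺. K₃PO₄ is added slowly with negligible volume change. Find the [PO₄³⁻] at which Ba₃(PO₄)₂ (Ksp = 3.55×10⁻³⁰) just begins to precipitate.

4.02×10⁻¹⁴ M

Precipitation of each salt begins when its ion product equals Ksp.
Ba₃(PO₄)₂(s) ⇌ 3 Ba²⁺(aq) + 2 PO₄³⁻(aq)
Ksp = [Ba²⁺]^3[PO₄³⁻]^2 = [PO₄³⁻]^2(0.130)^3
[PO₄³⁻]^2 = 3.55×10⁻³⁰ / (0.130)^3 = 1.62×10⁻²⁷
[PO₄³⁻] = 4.02×10⁻¹⁴ mol L⁻¹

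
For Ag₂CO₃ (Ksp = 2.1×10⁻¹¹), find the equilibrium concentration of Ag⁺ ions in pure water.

Ag₂CO₃(s) ⇌ 2 Ag⁺(aq) + CO₃²⁻(aq)
For each mole of Ag₂CO₃ that dissolves per liter, [Ag⁺] = 2s and [CO₃²⁻] = s; let s denote this solubility.
Ksp = [Ag⁺]^2[CO₃²⁻] = (2s)^2 · s = 4s^3 = 2.1×10⁻¹¹
s = 1.7×10⁻⁴ M
[Ag⁺] = 2s = 3.5×10⁻⁴ M

3.5×10⁻⁴ M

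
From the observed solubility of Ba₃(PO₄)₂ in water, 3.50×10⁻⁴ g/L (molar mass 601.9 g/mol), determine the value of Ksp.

s = (3.50×10⁻⁴ g L⁻¹)/(601.9 g mol⁻¹) = 5.8149×10⁻⁷ M
Ba₃(PO₄)₂(s) ⇌ 3 Ba²⁺(aq) + 2 PO₄³⁻(aq)
With molar solubility s: [Ba²⁺] = 3s, [PO₄³⁻] = 2s.
Ksp = [Ba²⁺]^3[PO₄³⁻]^2 = (3s)^3 · (2s)^2 = 108s^5
Ksp = 108 × (5.8149×10⁻⁷)^5 = 7.18×10⁻³⁰

Ksp = 7.18×10⁻³⁰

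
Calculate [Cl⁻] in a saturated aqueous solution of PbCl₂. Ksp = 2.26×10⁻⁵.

PbCl₂(s) ⇌ Pb²⁺(aq) + 2 Cl⁻(aq)
If s mol/L of PbCl₂ dissolves, [Pb²⁺] = s and [Cl⁻] = 2s.
Ksp = [Pb²⁺][Cl⁻]^2 = s · (2s)^2 = 4s^3 = 2.26×10⁻⁵
s = 1.78×10⁻² mol/L
[Cl⁻] = 2s = 3.56×10⁻² mol/L

3.56×10⁻² M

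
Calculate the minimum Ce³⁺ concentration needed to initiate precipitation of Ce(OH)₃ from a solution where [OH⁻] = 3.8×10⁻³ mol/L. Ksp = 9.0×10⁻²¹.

A salt starts to precipitate once the ion product Q reaches its Ksp.
Ce(OH)₃(s) ⇌ Ce³⁺(aq) + 3 OH⁻(aq)
Ksp = [Ce³⁺][OH⁻]^3 = [Ce³⁺](3.8×10⁻³)^3
[Ce³⁺] = 9.0×10⁻²¹ / (3.8×10⁻³)^3 = 1.6×10⁻¹³
[Ce³⁺] = 1.6×10⁻¹³ mol/L

1.6×10⁻¹³ M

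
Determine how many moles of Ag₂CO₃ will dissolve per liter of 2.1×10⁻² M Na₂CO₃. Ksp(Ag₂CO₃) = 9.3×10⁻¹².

Ag₂CO₃(s) ⇌ 2 Ag⁺(aq) + CO₃²⁻(aq)
With CO₃²⁻ already at 2.1×10⁻² M and s small, take [CO₃²⁻] ≈ 2.1×10⁻² M and [Ag⁺] = 2s.
Ksp = [Ag⁺]^2[CO₃²⁻] = (2s)^2(2.1×10⁻²)
(2s)^2 = 9.3×10⁻¹² / (2.1×10⁻²) = 4.4×10⁻¹⁰
s = 1.1×10⁻⁵ M

1.1×10⁻⁵ M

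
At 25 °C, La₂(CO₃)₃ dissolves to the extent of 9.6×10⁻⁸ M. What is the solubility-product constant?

La₂(CO₃)₃(s) ⇌ 2 La³⁺(aq) + 3 CO₃²⁻(aq)
Let s be the molar solubility. Then [La³⁺] = 2s and [CO₃²⁻] = 3s.
Ksp = [La³⁺]^2[CO₃²⁻]^3 = (2s)^2 · (3s)^3 = 108s^5
Ksp = 108 × (9.6×10⁻⁸)^5 = 8.8×10⁻³⁴

Ksp = 8.8×10⁻³⁴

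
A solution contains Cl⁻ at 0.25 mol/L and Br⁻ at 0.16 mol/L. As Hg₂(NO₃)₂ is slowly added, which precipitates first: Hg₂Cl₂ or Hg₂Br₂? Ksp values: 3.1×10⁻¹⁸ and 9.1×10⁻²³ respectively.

Hg₂Br₂

Precipitation of each salt begins when its ion product equals Ksp.
For Hg₂Cl₂: [Hg₂²⁺] = (Ksp/[Cl⁻]^2) = 5.0×10⁻¹⁷ mol/L
For Hg₂Br₂: [Hg₂²⁺] = (Ksp/[Br⁻]^2) = 3.6×10⁻²¹ mol/L
Hg₂Br₂ requires the lower [Hg₂²⁺], so it precipitates first.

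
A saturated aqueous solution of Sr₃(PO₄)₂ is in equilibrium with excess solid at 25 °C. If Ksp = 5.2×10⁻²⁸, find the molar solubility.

1.4×10⁻⁶ M

Sr₃(PO₄)₂(s) ⇌ 3 Sr²⁺(aq) + 2 PO₄³⁻(aq)
Call the molar solubility s, so that [Sr²⁺] = 3s and [PO₄³⁻] = 2s.
Ksp = [Sr²⁺]^3[PO₄³⁻]^2 = (3s)^3 · (2s)^2 = 108s^5
108s^5 = 5.2×10⁻²⁸  ⇒  s^5 = 4.8×10⁻³⁰
s = (4.8×10⁻³⁰)^(1/5) = 1.4×10⁻⁶ M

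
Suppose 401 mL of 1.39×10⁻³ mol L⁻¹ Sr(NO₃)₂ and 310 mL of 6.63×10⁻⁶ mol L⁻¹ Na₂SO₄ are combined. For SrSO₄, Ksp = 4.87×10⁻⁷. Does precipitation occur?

No

Total volume after mixing = 401 + 310 = 711 mL.
[Sr²⁺] = (1.39×10⁻³)(401)/711 = 7.84×10⁻⁴ mol L⁻¹
[SO₄²⁻] = (6.63×10⁻⁶)(310)/711 = 2.89×10⁻⁶ mol L⁻¹
Q = [Sr²⁺][SO₄²⁻] = 2.27×10⁻⁹
Since Q (2.27×10⁻⁹) is less than Ksp (4.87×10⁻⁷), no SrSO₄ precipitates.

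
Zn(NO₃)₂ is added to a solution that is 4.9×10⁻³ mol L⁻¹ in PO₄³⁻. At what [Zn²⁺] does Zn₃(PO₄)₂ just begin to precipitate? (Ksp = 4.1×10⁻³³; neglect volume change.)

5.5×10⁻¹⁰ M

Precipitation begins when Q = Ksp.
Zn₃(PO₄)₂(s) ⇌ 3 Zn²⁺(aq) + 2 PO₄³⁻(aq)
Ksp = [Zn²⁺]^3[PO₄³⁻]^2 = [Zn²⁺]^3(4.9×10⁻³)^2
[Zn²⁺]^3 = 4.1×10⁻³³ / (4.9×10⁻³)^2 = 1.7×10⁻²⁸
[Zn²⁺] = 5.5×10⁻¹⁰ mol L⁻¹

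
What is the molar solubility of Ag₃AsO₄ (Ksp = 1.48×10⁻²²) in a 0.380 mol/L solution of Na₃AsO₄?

2.43×10⁻⁸ M

Ag₃AsO₄(s) ⇌ 3 Ag⁺(aq) + AsO₄³⁻(aq)
AsO₄³⁻ is already present at 0.380 mol/L. If s mol/L of Ag₃AsO₄ dissolves, [Ag⁺] = 3s while [AsO₄³⁻] ≈ 0.380 mol/L.
Ksp = [Ag⁺]^3[AsO₄³⁻] = (3s)^3(0.380)
(3s)^3 = 1.48×10⁻²² / (0.380) = 3.89×10⁻²²
s = 2.43×10⁻⁸ mol/L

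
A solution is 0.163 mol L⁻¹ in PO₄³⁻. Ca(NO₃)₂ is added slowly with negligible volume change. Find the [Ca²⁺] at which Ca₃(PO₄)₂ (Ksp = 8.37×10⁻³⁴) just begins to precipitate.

3.16×10⁻¹¹ M

Each salt precipitates once Q = Ksp for that salt.
Ca₃(PO₄)₂(s) ⇌ 3 Ca²⁺(aq) + 2 PO₄³⁻(aq)
Ksp = [Ca²⁺]^3[PO₄³⁻]^2 = [Ca²⁺]^3(0.163)^2
[Ca²⁺]^3 = 8.37×10⁻³⁴ / (0.163)^2 = 3.15×10⁻³²
[Ca²⁺] = 3.16×10⁻¹¹ mol L⁻¹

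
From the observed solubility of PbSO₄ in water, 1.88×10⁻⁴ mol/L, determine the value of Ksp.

PbSO₄(s) ⇌ Pb²⁺(aq) + SO₄²⁻(aq)
If s mol/L of PbSO₄ dissolves, [Pb²⁺] = s and [SO₄²⁻] = s.
Ksp = [Pb²⁺][SO₄²⁻] = s · s = s^2
Ksp = (1.88×10⁻⁴)^2 = 3.53×10⁻⁸

Ksp = 3.53×10⁻⁸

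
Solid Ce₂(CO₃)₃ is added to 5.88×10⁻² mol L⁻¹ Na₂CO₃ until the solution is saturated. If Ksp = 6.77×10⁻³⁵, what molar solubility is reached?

2.89×10⁻¹⁶ M

Ce₂(CO₃)₃(s) ⇌ 2 Ce³⁺(aq) + 3 CO₃²⁻(aq)
CO₃²⁻ is already present at 5.88×10⁻² mol L⁻¹. If s mol/L of Ce₂(CO₃)₃ dissolves, [Ce³⁺] = 2s while [CO₃²⁻] ≈ 5.88×10⁻² mol L⁻¹.
Ksp = [Ce³⁺]^2[CO₃²⁻]^3 = (2s)^2(5.88×10⁻²)^3
(2s)^2 = 6.77×10⁻³⁵ / (5.88×10⁻²)^3 = 3.33×10⁻³¹
s = 2.89×10⁻¹⁶ mol L⁻¹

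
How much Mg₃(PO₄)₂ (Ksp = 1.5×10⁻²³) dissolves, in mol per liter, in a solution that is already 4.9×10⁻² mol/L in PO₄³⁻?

Mg₃(PO₄)₂(s) ⇌ 3 Mg²⁺(aq) + 2 PO₄³⁻(aq)
PO₄³⁻ is already present at 4.9×10⁻² mol/L. If s mol/L of Mg₃(PO₄)₂ dissolves, [Mg²⁺] = 3s while [PO₄³⁻] ≈ 4.9×10⁻² mol/L.
Ksp = [Mg²⁺]^3[PO₄³⁻]^2 = (3s)^3(4.9×10⁻²)^2
(3s)^3 = 1.5×10⁻²³ / (4.9×10⁻²)^2 = 6.2×10⁻²¹
s = 6.1×10⁻⁸ mol/L

6.1×10⁻⁸ M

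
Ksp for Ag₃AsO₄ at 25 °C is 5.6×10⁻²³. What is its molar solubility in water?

1.2×10⁻⁶ M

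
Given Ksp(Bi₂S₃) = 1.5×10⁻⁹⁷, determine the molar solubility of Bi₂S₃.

1.7×10⁻²⁰ M

Bi₂S₃(s) ⇌ 2 Bi³⁺(aq) + 3 S²⁻(aq)
For each mole of Bi₂S₃ that dissolves per liter, [Bi³⁺] = 2s and [S²⁻] = 3s; let s denote this solubility.
Ksp = [Bi³⁺]^2[S²⁻]^3 = (2s)^2 · (3s)^3 = 108s^5
108s^5 = 1.5×10⁻⁹⁷  ⇒  s^5 = 1.4×10⁻⁹⁹
s = (1.4×10⁻⁹⁹)^(1/5) = 1.7×10⁻²⁰ M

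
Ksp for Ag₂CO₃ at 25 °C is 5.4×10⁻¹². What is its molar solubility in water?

1.1×10⁻⁴ M

Ag₂CO₃(s) ⇌ 2 Ag⁺(aq) + CO₃²⁻(aq)
Call the molar solubility s, so that [Ag⁺] = 2s and [CO₃²⁻] = s.
Ksp = [Ag⁺]^2[CO₃²⁻] = (2s)^2 · s = 4s^3
4s^3 = 5.4×10⁻¹²  ⇒  s^3 = 1.4×10⁻¹²
s = 1.1×10⁻⁴ M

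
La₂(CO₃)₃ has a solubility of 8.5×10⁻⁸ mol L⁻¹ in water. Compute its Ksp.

Ksp = 4.8×10⁻³⁴

La₂(CO₃)₃(s) ⇌ 2 La³⁺(aq) + 3 CO₃²⁻(aq)
With molar solubility s: [La³⁺] = 2s, [CO₃²⁻] = 3s.
Ksp = [La³⁺]^2[CO₃²⁻]^3 = (2s)^2 · (3s)^3 = 108s^5
Ksp = 108 × (8.5×10⁻⁸)^5 = 4.8×10⁻³⁴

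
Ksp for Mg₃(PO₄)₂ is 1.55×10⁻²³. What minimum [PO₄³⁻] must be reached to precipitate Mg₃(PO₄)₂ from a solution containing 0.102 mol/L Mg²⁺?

1.21×10⁻¹⁰ M

A salt starts to precipitate once the ion product Q reaches its Ksp.
Mg₃(PO₄)₂(s) ⇌ 3 Mg²⁺(aq) + 2 PO₄³⁻(aq)
Ksp = [Mg²⁺]^3[PO₄³⁻]^2 = [PO₄³⁻]^2(0.102)^3
[PO₄³⁻]^2 = 1.55×10⁻²³ / (0.102)^3 = 1.46×10⁻²⁰
[PO₄³⁻] = 1.21×10⁻¹⁰ mol/L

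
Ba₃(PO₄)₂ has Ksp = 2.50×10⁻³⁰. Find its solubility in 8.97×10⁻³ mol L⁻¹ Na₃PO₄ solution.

1.05×10⁻⁹ M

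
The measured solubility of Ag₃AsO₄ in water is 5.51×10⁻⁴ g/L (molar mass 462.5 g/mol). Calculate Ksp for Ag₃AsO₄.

Ksp = 5.44×10⁻²³

s = (5.51×10⁻⁴ g L⁻¹)/(462.5 g mol⁻¹) = 1.1914×10⁻⁶ M
Ag₃AsO₄(s) ⇌ 3 Ag⁺(aq) + AsO₄³⁻(aq)
Call the molar solubility s, so that [Ag⁺] = 3s and [AsO₄³⁻] = s.
Ksp = [Ag⁺]^3[AsO₄³⁻] = (3s)^3 · s = 27s^4
Ksp = 27 × (1.1914×10⁻⁶)^4 = 5.44×10⁻²³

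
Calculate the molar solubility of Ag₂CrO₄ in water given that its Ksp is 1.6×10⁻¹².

7.4×10⁻⁵ M

Ag₂CrO₄(s) ⇌ 2 Ag⁺(aq) + CrO₄²⁻(aq)
For each mole of Ag₂CrO₄ that dissolves per liter, [Ag⁺] = 2s and [CrO₄²⁻] = s; let s denote this solubility.
Ksp = [Ag⁺]^2[CrO₄²⁻] = (2s)^2 · s = 4s^3
4s^3 = 1.6×10⁻¹²  ⇒  s^3 = 4.0×10⁻¹³
Taking the 3rd root, s = 7.4×10⁻⁵ mol/L.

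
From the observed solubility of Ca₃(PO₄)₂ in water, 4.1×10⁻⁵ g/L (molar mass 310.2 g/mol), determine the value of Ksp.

Ksp = 4.4×10⁻³³

Molar solubility s = (4.1×10⁻⁵ g/L) / (310.2 g/mol) = 1.322×10⁻⁷ mol/L
Ca₃(PO₄)₂(s) ⇌ 3 Ca²⁺(aq) + 2 PO₄³⁻(aq)
Let s be the molar solubility. Then [Ca²⁺] = 3s and [PO₄³⁻] = 2s.
Ksp = [Ca²⁺]^3[PO₄³⁻]^2 = (3s)^3 · (2s)^2 = 108s^5
Ksp = 108 × (1.322×10⁻⁷)^5 = 4.4×10⁻³³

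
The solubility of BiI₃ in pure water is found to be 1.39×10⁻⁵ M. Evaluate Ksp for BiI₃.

Ksp = 1.01×10⁻¹⁸

BiI₃(s) ⇌ Bi³⁺(aq) + 3 I⁻(aq)
For each mole of BiI₃ that dissolves per liter, [Bi³⁺] = s and [I⁻] = 3s; let s denote this solubility.
Ksp = [Bi³⁺][I⁻]^3 = s · (3s)^3 = 27s^4
Ksp = 27 × (1.39×10⁻⁵)^4 = 1.01×10⁻¹⁸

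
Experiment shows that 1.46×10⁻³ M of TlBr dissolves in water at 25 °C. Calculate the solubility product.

TlBr(s) ⇌ Tl⁺(aq) + Br⁻(aq)
With molar solubility s: [Tl⁺] = s, [Br⁻] = s.
Ksp = [Tl⁺][Br⁻] = s · s = s^2
Ksp = (1.46×10⁻³)^2 = 2.13×10⁻⁶

Ksp = 2.13×10⁻⁶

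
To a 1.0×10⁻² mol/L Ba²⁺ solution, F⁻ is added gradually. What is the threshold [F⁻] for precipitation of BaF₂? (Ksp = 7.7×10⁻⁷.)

The threshold for precipitation is Q = Ksp.
BaF₂(s) ⇌ Ba²⁺(aq) + 2 F⁻(aq)
Ksp = [Ba²⁺][F⁻]^2 = [F⁻]^2(1.0×10⁻²)
[F⁻]^2 = 7.7×10⁻⁷ / (1.0×10⁻²) = 7.7×10⁻⁵
[F⁻] = 8.8×10⁻³ mol/L

8.8×10⁻³ M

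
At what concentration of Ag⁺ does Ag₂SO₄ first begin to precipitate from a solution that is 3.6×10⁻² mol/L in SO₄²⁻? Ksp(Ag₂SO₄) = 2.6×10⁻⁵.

2.7×10⁻² M

Precipitation of each salt begins when its ion product equals Ksp.
Ag₂SO₄(s) ⇌ 2 Ag⁺(aq) + SO₄²⁻(aq)
Ksp = [Ag⁺]^2[SO₄²⁻] = [Ag⁺]^2(3.6×10⁻²)
[Ag⁺]^2 = 2.6×10⁻⁵ / (3.6×10⁻²) = 7.2×10⁻⁴
[Ag⁺] = 2.7×10⁻² mol/L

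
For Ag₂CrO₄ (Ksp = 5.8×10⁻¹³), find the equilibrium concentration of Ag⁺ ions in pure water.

1.1×10⁻⁴ M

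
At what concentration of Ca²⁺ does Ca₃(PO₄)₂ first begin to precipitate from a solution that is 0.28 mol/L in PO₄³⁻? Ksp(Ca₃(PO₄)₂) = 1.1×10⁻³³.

2.4×10⁻¹¹ M

A salt starts to precipitate once the ion product Q reaches its Ksp.
Ca₃(PO₄)₂(s) ⇌ 3 Ca²⁺(aq) + 2 PO₄³⁻(aq)
Ksp = [Ca²⁺]^3[PO₄³⁻]^2 = [Ca²⁺]^3(0.28)^2
[Ca²⁺]^3 = 1.1×10⁻³³ / (0.28)^2 = 1.4×10⁻³²
[Ca²⁺] = 2.4×10⁻¹¹ mol/L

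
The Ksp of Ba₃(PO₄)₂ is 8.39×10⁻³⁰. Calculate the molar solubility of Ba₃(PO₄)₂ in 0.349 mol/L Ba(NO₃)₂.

7.02×10⁻¹⁵ M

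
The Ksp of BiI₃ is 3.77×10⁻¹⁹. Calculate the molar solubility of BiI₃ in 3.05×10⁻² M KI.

BiI₃(s) ⇌ Bi³⁺(aq) + 3 I⁻(aq)
I⁻ is already present at 3.05×10⁻² M. If s mol/L of BiI₃ dissolves, [Bi³⁺] = s while [I⁻] ≈ 3.05×10⁻² M.
Ksp = [Bi³⁺][I⁻]^3 = s(3.05×10⁻²)^3
s = 3.77×10⁻¹⁹ / (3.05×10⁻²)^3 = 1.33×10⁻¹⁴
s = 1.33×10⁻¹⁴ M

1.33×10⁻¹⁴ M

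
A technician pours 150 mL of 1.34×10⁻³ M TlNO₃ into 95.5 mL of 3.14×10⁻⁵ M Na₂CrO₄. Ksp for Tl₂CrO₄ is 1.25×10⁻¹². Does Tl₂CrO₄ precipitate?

Yes

After mixing, V = 150 mL + 95.5 mL = 245.5 mL.
[Tl⁺] = (1.34×10⁻³)(150)/245.5 = 8.19×10⁻⁴ M
[CrO₄²⁻] = (3.14×10⁻⁵)(95.5)/245.5 = 1.22×10⁻⁵ M
Q = [Tl⁺]^2[CrO₄²⁻] = 8.19×10⁻¹²
Q = 8.19×10⁻¹² > Ksp = 1.25×10⁻¹², so the solution is supersaturated and Tl₂CrO₄ precipitates.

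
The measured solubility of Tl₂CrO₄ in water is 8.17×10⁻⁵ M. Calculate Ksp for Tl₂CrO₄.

Ksp = 2.18×10⁻¹²

Tl₂CrO₄(s) ⇌ 2 Tl⁺(aq) + CrO₄²⁻(aq)
Let s be the molar solubility. Then [Tl⁺] = 2s and [CrO₄²⁻] = s.
Ksp = [Tl⁺]^2[CrO₄²⁻] = (2s)^2 · s = 4s^3
Ksp = 4 × (8.17×10⁻⁵)^3 = 2.18×10⁻¹²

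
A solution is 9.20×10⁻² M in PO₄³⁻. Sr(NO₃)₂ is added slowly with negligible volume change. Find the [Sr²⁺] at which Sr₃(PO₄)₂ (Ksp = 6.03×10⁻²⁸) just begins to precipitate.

4.15×10⁻⁹ M

The threshold for precipitation is Q = Ksp.
Sr₃(PO₄)₂(s) ⇌ 3 Sr²⁺(aq) + 2 PO₄³⁻(aq)
Ksp = [Sr²⁺]^3[PO₄³⁻]^2 = [Sr²⁺]^3(9.20×10⁻²)^2
[Sr²⁺]^3 = 6.03×10⁻²⁸ / (9.20×10⁻²)^2 = 7.12×10⁻²⁶
[Sr²⁺] = 4.15×10⁻⁹ M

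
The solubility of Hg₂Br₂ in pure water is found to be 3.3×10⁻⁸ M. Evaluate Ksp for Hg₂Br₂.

Hg₂Br₂(s) ⇌ Hg₂²⁺(aq) + 2 Br⁻(aq)
With molar solubility s: [Hg₂²⁺] = s, [Br⁻] = 2s.
Ksp = [Hg₂²⁺][Br⁻]^2 = s · (2s)^2 = 4s^3
Ksp = 4 × (3.3×10⁻⁸)^3 = 1.4×10⁻²²

Ksp = 1.4×10⁻²²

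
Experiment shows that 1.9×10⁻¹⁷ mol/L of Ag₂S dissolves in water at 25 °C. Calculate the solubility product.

Ksp = 2.7×10⁻⁵⁰

Ag₂S(s) ⇌ 2 Ag⁺(aq) + S²⁻(aq)
If s mol/L of Ag₂S dissolves, [Ag⁺] = 2s and [S²⁻] = s.
Ksp = [Ag⁺]^2[S²⁻] = (2s)^2 · s = 4s^3
Ksp = 4 × (1.9×10⁻¹⁷)^3 = 2.7×10⁻⁵⁰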